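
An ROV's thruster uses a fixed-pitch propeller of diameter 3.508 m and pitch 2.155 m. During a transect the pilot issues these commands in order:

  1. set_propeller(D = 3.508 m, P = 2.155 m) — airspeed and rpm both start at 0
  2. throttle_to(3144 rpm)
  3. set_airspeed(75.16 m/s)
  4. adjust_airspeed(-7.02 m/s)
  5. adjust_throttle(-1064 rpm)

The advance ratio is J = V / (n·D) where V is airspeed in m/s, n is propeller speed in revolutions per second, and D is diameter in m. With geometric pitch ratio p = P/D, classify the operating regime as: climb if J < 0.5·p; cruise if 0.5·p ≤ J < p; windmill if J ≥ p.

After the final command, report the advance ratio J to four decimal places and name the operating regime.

set_propeller: D = 3.508 m, P = 2.155 m (p = P/D = 0.614310); state ← (V=0, rpm=0)
throttle_to(3144): rpm ← 3144
set_airspeed(75.16): V ← 75.16 m/s
adjust_airspeed(-7.02): V ← 75.16 -7.02 = 68.14 m/s
adjust_throttle(-1064): rpm ← 3144 -1064 = 2080
final state: V = 68.14 m/s, rpm = 2080 → n = rpm/60 = 34.666667 rev/s
J = V / (n·D) = 68.14 / (34.666667 × 3.508) = 0.560313
regime bands: climb J<0.3072 | cruise [0.3072, 0.6143) | windmill J≥0.6143
J = 0.5603 → cruise

J = 0.5603, regime = cruise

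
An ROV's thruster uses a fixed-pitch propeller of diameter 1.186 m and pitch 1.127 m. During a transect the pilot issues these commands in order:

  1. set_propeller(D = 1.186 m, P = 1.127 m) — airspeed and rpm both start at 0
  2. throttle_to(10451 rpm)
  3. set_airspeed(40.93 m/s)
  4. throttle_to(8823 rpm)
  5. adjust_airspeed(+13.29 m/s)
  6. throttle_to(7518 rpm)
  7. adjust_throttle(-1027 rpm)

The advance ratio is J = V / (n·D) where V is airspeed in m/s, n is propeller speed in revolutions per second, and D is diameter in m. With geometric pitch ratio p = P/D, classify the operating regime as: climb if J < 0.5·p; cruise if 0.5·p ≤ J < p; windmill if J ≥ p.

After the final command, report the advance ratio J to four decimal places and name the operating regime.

J = 0.4226, regime = climb

set_propeller: D = 1.186 m, P = 1.127 m (p = P/D = 0.950253); state ← (V=0, rpm=0)
throttle_to(10451): rpm ← 10451
set_airspeed(40.93): V ← 40.93 m/s
throttle_to(8823): rpm ← 8823
adjust_airspeed(+13.29): V ← 40.93 +13.29 = 54.22 m/s
throttle_to(7518): rpm ← 7518
adjust_throttle(-1027): rpm ← 7518 -1027 = 6491
final state: V = 54.22 m/s, rpm = 6491 → n = rpm/60 = 108.183333 rev/s
J = V / (n·D) = 54.22 / (108.183333 × 1.186) = 0.422585
regime bands: climb J<0.4751 | cruise [0.4751, 0.9503) | windmill J≥0.9503
J = 0.4226 → climb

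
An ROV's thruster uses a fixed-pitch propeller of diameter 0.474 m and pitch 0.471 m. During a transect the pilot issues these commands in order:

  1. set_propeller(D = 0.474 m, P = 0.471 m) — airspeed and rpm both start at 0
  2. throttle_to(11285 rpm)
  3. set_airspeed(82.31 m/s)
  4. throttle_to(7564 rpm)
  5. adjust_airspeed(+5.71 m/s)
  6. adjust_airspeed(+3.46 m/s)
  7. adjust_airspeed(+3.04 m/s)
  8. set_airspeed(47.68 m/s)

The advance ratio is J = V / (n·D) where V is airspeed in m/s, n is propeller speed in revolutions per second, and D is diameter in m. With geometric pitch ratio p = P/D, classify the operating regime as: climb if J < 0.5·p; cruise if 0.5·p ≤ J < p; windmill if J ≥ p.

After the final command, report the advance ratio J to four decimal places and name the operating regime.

J = 0.7979, regime = cruise

set_propeller: D = 0.474 m, P = 0.471 m (p = P/D = 0.993671); state ← (V=0, rpm=0)
throttle_to(11285): rpm ← 11285
set_airspeed(82.31): V ← 82.31 m/s
throttle_to(7564): rpm ← 7564
adjust_airspeed(+5.71): V ← 82.31 +5.71 = 88.02 m/s
adjust_airspeed(+3.46): V ← 88.02 +3.46 = 91.48 m/s
adjust_airspeed(+3.04): V ← 91.48 +3.04 = 94.52 m/s
set_airspeed(47.68): V ← 47.68 m/s
final state: V = 47.68 m/s, rpm = 7564 → n = rpm/60 = 126.066667 rev/s
J = V / (n·D) = 47.68 / (126.066667 × 0.474) = 0.797917
regime bands: climb J<0.4968 | cruise [0.4968, 0.9937) | windmill J≥0.9937
J = 0.7979 → cruise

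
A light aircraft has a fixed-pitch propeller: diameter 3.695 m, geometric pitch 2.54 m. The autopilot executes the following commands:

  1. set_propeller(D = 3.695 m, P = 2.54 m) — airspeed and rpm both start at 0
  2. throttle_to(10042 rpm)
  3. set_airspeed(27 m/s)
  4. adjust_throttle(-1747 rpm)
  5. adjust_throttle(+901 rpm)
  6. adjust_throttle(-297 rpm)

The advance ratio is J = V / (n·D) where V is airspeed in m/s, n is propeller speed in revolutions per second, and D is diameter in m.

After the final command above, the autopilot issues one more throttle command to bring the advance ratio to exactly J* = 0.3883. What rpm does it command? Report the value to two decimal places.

rpm = 1129.10

set_propeller: D = 3.695 m, P = 2.54 m (p = P/D = 0.687415); state ← (V=0, rpm=0)
throttle_to(10042): rpm ← 10042
set_airspeed(27): V ← 27 m/s
adjust_throttle(-1747): rpm ← 10042 -1747 = 8295
adjust_throttle(+901): rpm ← 8295 +901 = 9196
adjust_throttle(-297): rpm ← 9196 -297 = 8899
final state: V = 27 m/s, rpm = 8899 → n = rpm/60 = 148.316667 rev/s
target J* = 0.3883; solve J* = V/(n·D) for n: n = V/(J*·D) = 27/(0.3883 × 3.695) = 18.818367 rev/s
rpm = 60·n = 1129.102012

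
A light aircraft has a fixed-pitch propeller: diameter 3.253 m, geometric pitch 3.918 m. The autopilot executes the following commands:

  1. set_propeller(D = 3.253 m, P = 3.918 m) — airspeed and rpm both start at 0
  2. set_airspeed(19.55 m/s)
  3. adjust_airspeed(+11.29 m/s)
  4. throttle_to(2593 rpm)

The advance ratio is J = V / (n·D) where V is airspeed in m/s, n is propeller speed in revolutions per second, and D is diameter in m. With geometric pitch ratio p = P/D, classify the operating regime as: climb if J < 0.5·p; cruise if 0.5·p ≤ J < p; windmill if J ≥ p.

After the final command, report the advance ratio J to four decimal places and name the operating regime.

J = 0.2194, regime = climb

set_propeller: D = 3.253 m, P = 3.918 m (p = P/D = 1.204427); state ← (V=0, rpm=0)
set_airspeed(19.55): V ← 19.55 m/s
adjust_airspeed(+11.29): V ← 19.55 +11.29 = 30.84 m/s
throttle_to(2593): rpm ← 2593
final state: V = 30.84 m/s, rpm = 2593 → n = rpm/60 = 43.216667 rev/s
J = V / (n·D) = 30.84 / (43.216667 × 3.253) = 0.219371
regime bands: climb J<0.6022 | cruise [0.6022, 1.2044) | windmill J≥1.2044
J = 0.2194 → climb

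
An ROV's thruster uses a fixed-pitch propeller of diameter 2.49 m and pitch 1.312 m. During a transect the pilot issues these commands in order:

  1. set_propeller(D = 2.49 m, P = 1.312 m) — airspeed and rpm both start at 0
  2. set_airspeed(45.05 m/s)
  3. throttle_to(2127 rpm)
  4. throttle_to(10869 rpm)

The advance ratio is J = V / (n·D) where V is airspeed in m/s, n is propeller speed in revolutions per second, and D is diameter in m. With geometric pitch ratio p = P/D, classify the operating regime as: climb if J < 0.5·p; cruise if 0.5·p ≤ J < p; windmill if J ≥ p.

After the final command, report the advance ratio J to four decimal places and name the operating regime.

J = 0.0999, regime = climb

set_propeller: D = 2.49 m, P = 1.312 m (p = P/D = 0.526908); state ← (V=0, rpm=0)
set_airspeed(45.05): V ← 45.05 m/s
throttle_to(2127): rpm ← 2127
throttle_to(10869): rpm ← 10869
final state: V = 45.05 m/s, rpm = 10869 → n = rpm/60 = 181.150000 rev/s
J = V / (n·D) = 45.05 / (181.150000 × 2.49) = 0.099875
regime bands: climb J<0.2635 | cruise [0.2635, 0.5269) | windmill J≥0.5269
J = 0.0999 → climb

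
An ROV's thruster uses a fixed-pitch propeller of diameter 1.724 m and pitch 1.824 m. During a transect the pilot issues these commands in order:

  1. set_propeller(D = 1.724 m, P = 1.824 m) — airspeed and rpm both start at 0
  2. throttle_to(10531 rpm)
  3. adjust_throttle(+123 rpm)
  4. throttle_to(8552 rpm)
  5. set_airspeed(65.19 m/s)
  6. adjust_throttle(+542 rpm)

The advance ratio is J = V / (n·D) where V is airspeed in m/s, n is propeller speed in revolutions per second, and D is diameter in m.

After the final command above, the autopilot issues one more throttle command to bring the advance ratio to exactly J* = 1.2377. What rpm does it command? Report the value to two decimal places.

rpm = 1833.07

set_propeller: D = 1.724 m, P = 1.824 m (p = P/D = 1.058005); state ← (V=0, rpm=0)
throttle_to(10531): rpm ← 10531
adjust_throttle(+123): rpm ← 10531 +123 = 10654
throttle_to(8552): rpm ← 8552
set_airspeed(65.19): V ← 65.19 m/s
adjust_throttle(+542): rpm ← 8552 +542 = 9094
final state: V = 65.19 m/s, rpm = 9094 → n = rpm/60 = 151.566667 rev/s
target J* = 1.2377; solve J* = V/(n·D) for n: n = V/(J*·D) = 65.19/(1.2377 × 1.724) = 30.551204 rev/s
rpm = 60·n = 1833.072234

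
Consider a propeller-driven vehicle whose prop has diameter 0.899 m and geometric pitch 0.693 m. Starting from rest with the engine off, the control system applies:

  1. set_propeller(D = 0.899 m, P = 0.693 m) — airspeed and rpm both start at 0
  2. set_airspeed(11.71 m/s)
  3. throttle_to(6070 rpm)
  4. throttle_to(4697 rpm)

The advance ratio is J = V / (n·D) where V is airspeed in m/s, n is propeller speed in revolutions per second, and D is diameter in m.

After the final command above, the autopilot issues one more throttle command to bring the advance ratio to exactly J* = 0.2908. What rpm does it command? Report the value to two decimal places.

rpm = 2687.53

set_propeller: D = 0.899 m, P = 0.693 m (p = P/D = 0.770857); state ← (V=0, rpm=0)
set_airspeed(11.71): V ← 11.71 m/s
throttle_to(6070): rpm ← 6070
throttle_to(4697): rpm ← 4697
final state: V = 11.71 m/s, rpm = 4697 → n = rpm/60 = 78.283333 rev/s
target J* = 0.2908; solve J* = V/(n·D) for n: n = V/(J*·D) = 11.71/(0.2908 × 0.899) = 44.792242 rev/s
rpm = 60·n = 2687.534522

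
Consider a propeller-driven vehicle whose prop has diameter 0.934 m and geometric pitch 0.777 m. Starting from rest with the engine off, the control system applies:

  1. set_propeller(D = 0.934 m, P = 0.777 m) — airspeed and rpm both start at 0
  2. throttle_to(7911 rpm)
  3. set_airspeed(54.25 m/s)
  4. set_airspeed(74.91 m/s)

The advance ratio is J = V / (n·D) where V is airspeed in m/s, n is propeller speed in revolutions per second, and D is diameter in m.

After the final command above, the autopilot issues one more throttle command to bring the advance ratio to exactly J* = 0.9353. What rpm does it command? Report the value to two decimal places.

set_propeller: D = 0.934 m, P = 0.777 m (p = P/D = 0.831906); state ← (V=0, rpm=0)
throttle_to(7911): rpm ← 7911
set_airspeed(54.25): V ← 54.25 m/s
set_airspeed(74.91): V ← 74.91 m/s
final state: V = 74.91 m/s, rpm = 7911 → n = rpm/60 = 131.850000 rev/s
target J* = 0.9353; solve J* = V/(n·D) for n: n = V/(J*·D) = 74.91/(0.9353 × 0.934) = 85.751552 rev/s
rpm = 60·n = 5145.093090

rpm = 5145.09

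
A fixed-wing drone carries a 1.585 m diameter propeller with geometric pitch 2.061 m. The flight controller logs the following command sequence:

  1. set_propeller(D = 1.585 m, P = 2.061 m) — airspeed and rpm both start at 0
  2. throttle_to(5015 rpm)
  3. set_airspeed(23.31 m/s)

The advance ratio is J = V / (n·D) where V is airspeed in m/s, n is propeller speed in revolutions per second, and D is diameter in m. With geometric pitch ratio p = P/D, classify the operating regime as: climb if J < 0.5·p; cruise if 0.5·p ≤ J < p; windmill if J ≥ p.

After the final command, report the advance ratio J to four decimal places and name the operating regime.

set_propeller: D = 1.585 m, P = 2.061 m (p = P/D = 1.300315); state ← (V=0, rpm=0)
throttle_to(5015): rpm ← 5015
set_airspeed(23.31): V ← 23.31 m/s
final state: V = 23.31 m/s, rpm = 5015 → n = rpm/60 = 83.583333 rev/s
J = V / (n·D) = 23.31 / (83.583333 × 1.585) = 0.175952
regime bands: climb J<0.6502 | cruise [0.6502, 1.3003) | windmill J≥1.3003
J = 0.1760 → climb

J = 0.1760, regime = climb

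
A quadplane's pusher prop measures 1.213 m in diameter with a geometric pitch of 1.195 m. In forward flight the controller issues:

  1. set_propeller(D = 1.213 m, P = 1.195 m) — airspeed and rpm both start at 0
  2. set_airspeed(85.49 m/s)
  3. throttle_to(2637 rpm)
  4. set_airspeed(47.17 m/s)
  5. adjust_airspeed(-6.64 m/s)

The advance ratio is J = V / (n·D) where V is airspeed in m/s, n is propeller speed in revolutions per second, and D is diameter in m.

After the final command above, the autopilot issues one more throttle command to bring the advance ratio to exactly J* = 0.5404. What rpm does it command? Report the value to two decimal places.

rpm = 3709.81

set_propeller: D = 1.213 m, P = 1.195 m (p = P/D = 0.985161); state ← (V=0, rpm=0)
set_airspeed(85.49): V ← 85.49 m/s
throttle_to(2637): rpm ← 2637
set_airspeed(47.17): V ← 47.17 m/s
adjust_airspeed(-6.64): V ← 47.17 -6.64 = 40.53 m/s
final state: V = 40.53 m/s, rpm = 2637 → n = rpm/60 = 43.950000 rev/s
target J* = 0.5404; solve J* = V/(n·D) for n: n = V/(J*·D) = 40.53/(0.5404 × 1.213) = 61.830173 rev/s
rpm = 60·n = 3709.810387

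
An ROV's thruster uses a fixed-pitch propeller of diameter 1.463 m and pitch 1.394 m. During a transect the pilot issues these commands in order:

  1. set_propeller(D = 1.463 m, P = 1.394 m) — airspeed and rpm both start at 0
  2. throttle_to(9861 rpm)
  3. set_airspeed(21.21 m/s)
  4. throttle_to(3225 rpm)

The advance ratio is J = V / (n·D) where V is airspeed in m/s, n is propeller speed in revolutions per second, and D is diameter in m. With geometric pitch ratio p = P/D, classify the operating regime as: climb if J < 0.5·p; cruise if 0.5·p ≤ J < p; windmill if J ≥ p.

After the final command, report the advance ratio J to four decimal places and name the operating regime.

J = 0.2697, regime = climb

set_propeller: D = 1.463 m, P = 1.394 m (p = P/D = 0.952837); state ← (V=0, rpm=0)
throttle_to(9861): rpm ← 9861
set_airspeed(21.21): V ← 21.21 m/s
throttle_to(3225): rpm ← 3225
final state: V = 21.21 m/s, rpm = 3225 → n = rpm/60 = 53.750000 rev/s
J = V / (n·D) = 21.21 / (53.750000 × 1.463) = 0.269723
regime bands: climb J<0.4764 | cruise [0.4764, 0.9528) | windmill J≥0.9528
J = 0.2697 → climb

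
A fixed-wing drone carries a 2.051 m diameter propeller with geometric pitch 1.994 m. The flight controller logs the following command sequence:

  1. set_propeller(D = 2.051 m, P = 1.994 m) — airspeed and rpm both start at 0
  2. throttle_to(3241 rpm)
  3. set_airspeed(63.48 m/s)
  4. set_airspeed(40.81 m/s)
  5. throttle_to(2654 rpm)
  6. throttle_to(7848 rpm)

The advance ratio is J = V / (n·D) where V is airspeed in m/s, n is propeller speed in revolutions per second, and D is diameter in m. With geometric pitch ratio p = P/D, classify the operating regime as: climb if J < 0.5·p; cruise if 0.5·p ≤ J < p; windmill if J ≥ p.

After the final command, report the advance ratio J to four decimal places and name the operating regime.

J = 0.1521, regime = climb

set_propeller: D = 2.051 m, P = 1.994 m (p = P/D = 0.972209); state ← (V=0, rpm=0)
throttle_to(3241): rpm ← 3241
set_airspeed(63.48): V ← 63.48 m/s
set_airspeed(40.81): V ← 40.81 m/s
throttle_to(2654): rpm ← 2654
throttle_to(7848): rpm ← 7848
final state: V = 40.81 m/s, rpm = 7848 → n = rpm/60 = 130.800000 rev/s
J = V / (n·D) = 40.81 / (130.800000 × 2.051) = 0.152122
regime bands: climb J<0.4861 | cruise [0.4861, 0.9722) | windmill J≥0.9722
J = 0.1521 → climb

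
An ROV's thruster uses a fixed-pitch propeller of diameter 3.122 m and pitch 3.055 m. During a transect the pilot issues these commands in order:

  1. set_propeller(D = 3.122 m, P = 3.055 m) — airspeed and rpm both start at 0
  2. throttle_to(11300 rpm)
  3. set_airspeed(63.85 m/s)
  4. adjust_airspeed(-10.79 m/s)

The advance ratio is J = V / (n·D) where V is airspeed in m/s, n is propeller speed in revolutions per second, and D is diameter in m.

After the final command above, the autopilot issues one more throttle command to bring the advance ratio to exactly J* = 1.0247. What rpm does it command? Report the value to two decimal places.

set_propeller: D = 3.122 m, P = 3.055 m (p = P/D = 0.978539); state ← (V=0, rpm=0)
throttle_to(11300): rpm ← 11300
set_airspeed(63.85): V ← 63.85 m/s
adjust_airspeed(-10.79): V ← 63.85 -10.79 = 53.06 m/s
final state: V = 53.06 m/s, rpm = 11300 → n = rpm/60 = 188.333333 rev/s
target J* = 1.0247; solve J* = V/(n·D) for n: n = V/(J*·D) = 53.06/(1.0247 × 3.122) = 16.585845 rev/s
rpm = 60·n = 995.150719

rpm = 995.15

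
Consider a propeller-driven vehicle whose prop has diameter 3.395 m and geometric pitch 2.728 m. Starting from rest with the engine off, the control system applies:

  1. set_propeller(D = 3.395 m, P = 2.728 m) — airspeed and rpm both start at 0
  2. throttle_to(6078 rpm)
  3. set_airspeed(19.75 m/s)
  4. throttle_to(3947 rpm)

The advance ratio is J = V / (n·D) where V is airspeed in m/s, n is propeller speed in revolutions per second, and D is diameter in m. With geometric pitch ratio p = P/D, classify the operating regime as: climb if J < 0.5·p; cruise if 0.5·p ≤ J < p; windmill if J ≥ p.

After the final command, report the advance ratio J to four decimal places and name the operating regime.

set_propeller: D = 3.395 m, P = 2.728 m (p = P/D = 0.803535); state ← (V=0, rpm=0)
throttle_to(6078): rpm ← 6078
set_airspeed(19.75): V ← 19.75 m/s
throttle_to(3947): rpm ← 3947
final state: V = 19.75 m/s, rpm = 3947 → n = rpm/60 = 65.783333 rev/s
J = V / (n·D) = 19.75 / (65.783333 × 3.395) = 0.088432
regime bands: climb J<0.4018 | cruise [0.4018, 0.8035) | windmill J≥0.8035
J = 0.0884 → climb

J = 0.0884, regime = climb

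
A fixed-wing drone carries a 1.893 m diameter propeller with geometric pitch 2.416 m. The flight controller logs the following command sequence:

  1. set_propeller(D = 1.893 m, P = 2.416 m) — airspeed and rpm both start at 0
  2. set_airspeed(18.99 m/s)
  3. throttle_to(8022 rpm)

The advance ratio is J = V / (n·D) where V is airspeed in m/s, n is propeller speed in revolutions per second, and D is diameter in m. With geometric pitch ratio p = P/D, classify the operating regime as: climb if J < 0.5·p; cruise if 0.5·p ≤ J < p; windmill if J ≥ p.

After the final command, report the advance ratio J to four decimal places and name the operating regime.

J = 0.0750, regime = climb

set_propeller: D = 1.893 m, P = 2.416 m (p = P/D = 1.276281); state ← (V=0, rpm=0)
set_airspeed(18.99): V ← 18.99 m/s
throttle_to(8022): rpm ← 8022
final state: V = 18.99 m/s, rpm = 8022 → n = rpm/60 = 133.700000 rev/s
J = V / (n·D) = 18.99 / (133.700000 × 1.893) = 0.075031
regime bands: climb J<0.6381 | cruise [0.6381, 1.2763) | windmill J≥1.2763
J = 0.0750 → climb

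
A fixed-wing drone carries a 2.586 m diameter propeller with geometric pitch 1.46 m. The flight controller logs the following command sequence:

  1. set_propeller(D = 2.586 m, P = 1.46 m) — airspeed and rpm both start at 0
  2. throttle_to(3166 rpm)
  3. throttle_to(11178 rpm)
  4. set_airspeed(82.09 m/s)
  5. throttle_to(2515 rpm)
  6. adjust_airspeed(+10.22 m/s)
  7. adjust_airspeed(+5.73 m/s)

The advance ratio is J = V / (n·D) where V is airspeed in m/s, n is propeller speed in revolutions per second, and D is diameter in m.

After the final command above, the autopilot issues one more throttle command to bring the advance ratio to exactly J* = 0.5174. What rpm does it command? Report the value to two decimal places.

rpm = 4396.42

set_propeller: D = 2.586 m, P = 1.46 m (p = P/D = 0.564578); state ← (V=0, rpm=0)
throttle_to(3166): rpm ← 3166
throttle_to(11178): rpm ← 11178
set_airspeed(82.09): V ← 82.09 m/s
throttle_to(2515): rpm ← 2515
adjust_airspeed(+10.22): V ← 82.09 +10.22 = 92.31 m/s
adjust_airspeed(+5.73): V ← 92.31 +5.73 = 98.04 m/s
final state: V = 98.04 m/s, rpm = 2515 → n = rpm/60 = 41.916667 rev/s
target J* = 0.5174; solve J* = V/(n·D) for n: n = V/(J*·D) = 98.04/(0.5174 × 2.586) = 73.273740 rev/s
rpm = 60·n = 4396.424385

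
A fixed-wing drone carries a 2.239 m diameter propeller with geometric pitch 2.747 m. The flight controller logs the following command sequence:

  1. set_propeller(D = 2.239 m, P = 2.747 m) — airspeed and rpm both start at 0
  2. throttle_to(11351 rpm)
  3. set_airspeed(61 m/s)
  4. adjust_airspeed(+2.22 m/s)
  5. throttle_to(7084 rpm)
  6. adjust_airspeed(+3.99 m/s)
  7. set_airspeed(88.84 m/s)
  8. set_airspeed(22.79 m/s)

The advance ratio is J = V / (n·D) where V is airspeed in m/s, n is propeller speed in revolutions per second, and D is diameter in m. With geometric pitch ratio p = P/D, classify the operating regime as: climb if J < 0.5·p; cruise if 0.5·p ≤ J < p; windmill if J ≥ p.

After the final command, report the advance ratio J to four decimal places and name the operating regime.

set_propeller: D = 2.239 m, P = 2.747 m (p = P/D = 1.226887); state ← (V=0, rpm=0)
throttle_to(11351): rpm ← 11351
set_airspeed(61): V ← 61 m/s
adjust_airspeed(+2.22): V ← 61 +2.22 = 63.22 m/s
throttle_to(7084): rpm ← 7084
adjust_airspeed(+3.99): V ← 63.22 +3.99 = 67.21 m/s
set_airspeed(88.84): V ← 88.84 m/s
set_airspeed(22.79): V ← 22.79 m/s
final state: V = 22.79 m/s, rpm = 7084 → n = rpm/60 = 118.066667 rev/s
J = V / (n·D) = 22.79 / (118.066667 × 2.239) = 0.086211
regime bands: climb J<0.6134 | cruise [0.6134, 1.2269) | windmill J≥1.2269
J = 0.0862 → climb

J = 0.0862, regime = climb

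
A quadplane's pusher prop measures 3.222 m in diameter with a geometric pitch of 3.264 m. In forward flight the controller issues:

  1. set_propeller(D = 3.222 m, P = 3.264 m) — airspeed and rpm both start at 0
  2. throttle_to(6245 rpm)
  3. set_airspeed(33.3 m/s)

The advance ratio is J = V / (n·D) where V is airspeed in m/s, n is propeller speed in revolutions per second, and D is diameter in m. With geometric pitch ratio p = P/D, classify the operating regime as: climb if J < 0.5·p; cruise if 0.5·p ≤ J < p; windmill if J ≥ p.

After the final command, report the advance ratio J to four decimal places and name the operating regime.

J = 0.0993, regime = climb

set_propeller: D = 3.222 m, P = 3.264 m (p = P/D = 1.013035); state ← (V=0, rpm=0)
throttle_to(6245): rpm ← 6245
set_airspeed(33.3): V ← 33.3 m/s
final state: V = 33.3 m/s, rpm = 6245 → n = rpm/60 = 104.083333 rev/s
J = V / (n·D) = 33.3 / (104.083333 × 3.222) = 0.099297
regime bands: climb J<0.5065 | cruise [0.5065, 1.0130) | windmill J≥1.0130
J = 0.0993 → climb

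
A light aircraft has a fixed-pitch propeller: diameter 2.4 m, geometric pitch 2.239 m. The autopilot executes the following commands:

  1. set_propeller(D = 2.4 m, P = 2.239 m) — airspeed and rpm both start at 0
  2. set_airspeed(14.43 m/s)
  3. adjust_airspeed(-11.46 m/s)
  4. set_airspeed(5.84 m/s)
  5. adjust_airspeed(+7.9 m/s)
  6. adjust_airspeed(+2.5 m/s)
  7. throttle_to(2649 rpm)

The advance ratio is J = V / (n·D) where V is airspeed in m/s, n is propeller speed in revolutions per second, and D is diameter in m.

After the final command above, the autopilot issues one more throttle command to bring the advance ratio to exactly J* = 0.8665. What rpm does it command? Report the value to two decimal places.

set_propeller: D = 2.4 m, P = 2.239 m (p = P/D = 0.932917); state ← (V=0, rpm=0)
set_airspeed(14.43): V ← 14.43 m/s
adjust_airspeed(-11.46): V ← 14.43 -11.46 = 2.97 m/s
set_airspeed(5.84): V ← 5.84 m/s
adjust_airspeed(+7.9): V ← 5.84 +7.9 = 13.74 m/s
adjust_airspeed(+2.5): V ← 13.74 +2.5 = 16.24 m/s
throttle_to(2649): rpm ← 2649
final state: V = 16.24 m/s, rpm = 2649 → n = rpm/60 = 44.150000 rev/s
target J* = 0.8665; solve J* = V/(n·D) for n: n = V/(J*·D) = 16.24/(0.8665 × 2.4) = 7.809194 rev/s
rpm = 60·n = 468.551645

rpm = 468.55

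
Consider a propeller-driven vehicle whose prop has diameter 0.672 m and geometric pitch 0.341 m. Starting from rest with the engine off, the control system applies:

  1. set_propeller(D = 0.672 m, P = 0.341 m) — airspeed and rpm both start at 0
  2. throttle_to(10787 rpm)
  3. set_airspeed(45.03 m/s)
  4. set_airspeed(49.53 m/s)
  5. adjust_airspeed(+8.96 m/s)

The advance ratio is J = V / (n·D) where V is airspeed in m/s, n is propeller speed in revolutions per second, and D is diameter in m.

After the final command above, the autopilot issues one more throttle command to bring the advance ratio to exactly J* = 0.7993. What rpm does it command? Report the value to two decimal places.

rpm = 6533.62

set_propeller: D = 0.672 m, P = 0.341 m (p = P/D = 0.507440); state ← (V=0, rpm=0)
throttle_to(10787): rpm ← 10787
set_airspeed(45.03): V ← 45.03 m/s
set_airspeed(49.53): V ← 49.53 m/s
adjust_airspeed(+8.96): V ← 49.53 +8.96 = 58.49 m/s
final state: V = 58.49 m/s, rpm = 10787 → n = rpm/60 = 179.783333 rev/s
target J* = 0.7993; solve J* = V/(n·D) for n: n = V/(J*·D) = 58.49/(0.7993 × 0.672) = 108.893645 rev/s
rpm = 60·n = 6533.618702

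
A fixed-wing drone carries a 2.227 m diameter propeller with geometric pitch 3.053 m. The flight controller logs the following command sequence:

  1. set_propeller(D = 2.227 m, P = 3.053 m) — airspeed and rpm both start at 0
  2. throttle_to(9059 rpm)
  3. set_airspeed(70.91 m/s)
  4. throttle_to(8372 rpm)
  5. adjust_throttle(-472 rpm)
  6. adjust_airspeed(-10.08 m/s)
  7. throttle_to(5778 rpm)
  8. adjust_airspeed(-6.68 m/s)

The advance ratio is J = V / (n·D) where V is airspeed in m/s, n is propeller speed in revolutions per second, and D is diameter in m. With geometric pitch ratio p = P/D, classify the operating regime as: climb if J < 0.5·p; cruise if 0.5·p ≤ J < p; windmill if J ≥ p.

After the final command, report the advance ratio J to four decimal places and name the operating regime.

set_propeller: D = 2.227 m, P = 3.053 m (p = P/D = 1.370903); state ← (V=0, rpm=0)
throttle_to(9059): rpm ← 9059
set_airspeed(70.91): V ← 70.91 m/s
throttle_to(8372): rpm ← 8372
adjust_throttle(-472): rpm ← 8372 -472 = 7900
adjust_airspeed(-10.08): V ← 70.91 -10.08 = 60.83 m/s
throttle_to(5778): rpm ← 5778
adjust_airspeed(-6.68): V ← 60.83 -6.68 = 54.15 m/s
final state: V = 54.15 m/s, rpm = 5778 → n = rpm/60 = 96.300000 rev/s
J = V / (n·D) = 54.15 / (96.300000 × 2.227) = 0.252495
regime bands: climb J<0.6855 | cruise [0.6855, 1.3709) | windmill J≥1.3709
J = 0.2525 → climb

J = 0.2525, regime = climb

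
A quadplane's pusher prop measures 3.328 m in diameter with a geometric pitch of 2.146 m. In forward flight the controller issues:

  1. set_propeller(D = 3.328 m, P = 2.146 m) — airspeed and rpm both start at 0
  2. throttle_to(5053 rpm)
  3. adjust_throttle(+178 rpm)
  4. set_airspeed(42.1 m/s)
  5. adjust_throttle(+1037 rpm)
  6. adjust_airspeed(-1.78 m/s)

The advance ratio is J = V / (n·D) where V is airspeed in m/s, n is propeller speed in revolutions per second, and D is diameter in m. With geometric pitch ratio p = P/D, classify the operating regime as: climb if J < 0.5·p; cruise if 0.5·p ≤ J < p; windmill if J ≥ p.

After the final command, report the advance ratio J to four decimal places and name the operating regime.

J = 0.1160, regime = climb

set_propeller: D = 3.328 m, P = 2.146 m (p = P/D = 0.644832); state ← (V=0, rpm=0)
throttle_to(5053): rpm ← 5053
adjust_throttle(+178): rpm ← 5053 +178 = 5231
set_airspeed(42.1): V ← 42.1 m/s
adjust_throttle(+1037): rpm ← 5231 +1037 = 6268
adjust_airspeed(-1.78): V ← 42.1 -1.78 = 40.32 m/s
final state: V = 40.32 m/s, rpm = 6268 → n = rpm/60 = 104.466667 rev/s
J = V / (n·D) = 40.32 / (104.466667 × 3.328) = 0.115974
regime bands: climb J<0.3224 | cruise [0.3224, 0.6448) | windmill J≥0.6448
J = 0.1160 → climb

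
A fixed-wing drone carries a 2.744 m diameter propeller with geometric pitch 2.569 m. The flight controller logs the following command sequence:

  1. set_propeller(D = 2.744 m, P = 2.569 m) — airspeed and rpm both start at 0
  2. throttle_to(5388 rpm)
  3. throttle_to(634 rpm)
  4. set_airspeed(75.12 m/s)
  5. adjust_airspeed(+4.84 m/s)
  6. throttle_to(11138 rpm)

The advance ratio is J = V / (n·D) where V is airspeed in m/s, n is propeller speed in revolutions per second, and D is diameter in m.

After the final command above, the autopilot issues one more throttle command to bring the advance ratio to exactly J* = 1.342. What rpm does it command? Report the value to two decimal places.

rpm = 1302.83

set_propeller: D = 2.744 m, P = 2.569 m (p = P/D = 0.936224); state ← (V=0, rpm=0)
throttle_to(5388): rpm ← 5388
throttle_to(634): rpm ← 634
set_airspeed(75.12): V ← 75.12 m/s
adjust_airspeed(+4.84): V ← 75.12 +4.84 = 79.96 m/s
throttle_to(11138): rpm ← 11138
final state: V = 79.96 m/s, rpm = 11138 → n = rpm/60 = 185.633333 rev/s
target J* = 1.342; solve J* = V/(n·D) for n: n = V/(J*·D) = 79.96/(1.342 × 2.744) = 21.713816 rev/s
rpm = 60·n = 1302.828988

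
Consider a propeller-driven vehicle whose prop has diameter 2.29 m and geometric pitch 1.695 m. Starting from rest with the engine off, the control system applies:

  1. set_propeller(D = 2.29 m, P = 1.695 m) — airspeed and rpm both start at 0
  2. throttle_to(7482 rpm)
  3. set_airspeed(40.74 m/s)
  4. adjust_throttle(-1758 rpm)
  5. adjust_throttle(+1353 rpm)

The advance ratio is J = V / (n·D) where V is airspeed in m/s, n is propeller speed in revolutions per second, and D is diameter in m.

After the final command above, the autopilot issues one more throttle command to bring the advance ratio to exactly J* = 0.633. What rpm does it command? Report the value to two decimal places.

rpm = 1686.29

set_propeller: D = 2.29 m, P = 1.695 m (p = P/D = 0.740175); state ← (V=0, rpm=0)
throttle_to(7482): rpm ← 7482
set_airspeed(40.74): V ← 40.74 m/s
adjust_throttle(-1758): rpm ← 7482 -1758 = 5724
adjust_throttle(+1353): rpm ← 5724 +1353 = 7077
final state: V = 40.74 m/s, rpm = 7077 → n = rpm/60 = 117.950000 rev/s
target J* = 0.633; solve J* = V/(n·D) for n: n = V/(J*·D) = 40.74/(0.633 × 2.29) = 28.104886 rev/s
rpm = 60·n = 1686.293177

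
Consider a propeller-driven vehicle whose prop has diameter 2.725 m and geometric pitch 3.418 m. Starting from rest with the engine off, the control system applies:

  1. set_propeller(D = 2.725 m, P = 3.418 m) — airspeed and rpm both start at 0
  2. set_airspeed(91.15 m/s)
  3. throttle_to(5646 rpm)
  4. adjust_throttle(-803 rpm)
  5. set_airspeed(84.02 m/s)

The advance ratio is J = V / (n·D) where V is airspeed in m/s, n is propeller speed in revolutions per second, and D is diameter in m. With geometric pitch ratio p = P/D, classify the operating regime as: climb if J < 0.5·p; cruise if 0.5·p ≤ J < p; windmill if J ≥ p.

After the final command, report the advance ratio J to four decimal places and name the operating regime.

J = 0.3820, regime = climb

set_propeller: D = 2.725 m, P = 3.418 m (p = P/D = 1.254312); state ← (V=0, rpm=0)
set_airspeed(91.15): V ← 91.15 m/s
throttle_to(5646): rpm ← 5646
adjust_throttle(-803): rpm ← 5646 -803 = 4843
set_airspeed(84.02): V ← 84.02 m/s
final state: V = 84.02 m/s, rpm = 4843 → n = rpm/60 = 80.716667 rev/s
J = V / (n·D) = 84.02 / (80.716667 × 2.725) = 0.381991
regime bands: climb J<0.6272 | cruise [0.6272, 1.2543) | windmill J≥1.2543
J = 0.3820 → climb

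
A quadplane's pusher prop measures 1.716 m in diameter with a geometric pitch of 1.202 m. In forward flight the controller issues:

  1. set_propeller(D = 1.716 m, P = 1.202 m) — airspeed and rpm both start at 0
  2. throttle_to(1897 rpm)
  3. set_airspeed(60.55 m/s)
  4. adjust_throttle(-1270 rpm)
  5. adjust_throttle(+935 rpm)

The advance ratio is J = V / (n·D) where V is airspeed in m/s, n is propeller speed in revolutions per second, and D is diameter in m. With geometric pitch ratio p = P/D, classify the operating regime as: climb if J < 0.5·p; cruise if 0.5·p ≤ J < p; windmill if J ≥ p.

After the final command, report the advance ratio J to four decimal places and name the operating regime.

set_propeller: D = 1.716 m, P = 1.202 m (p = P/D = 0.700466); state ← (V=0, rpm=0)
throttle_to(1897): rpm ← 1897
set_airspeed(60.55): V ← 60.55 m/s
adjust_throttle(-1270): rpm ← 1897 -1270 = 627
adjust_throttle(+935): rpm ← 627 +935 = 1562
final state: V = 60.55 m/s, rpm = 1562 → n = rpm/60 = 26.033333 rev/s
J = V / (n·D) = 60.55 / (26.033333 × 1.716) = 1.355399
regime bands: climb J<0.3502 | cruise [0.3502, 0.7005) | windmill J≥0.7005
J = 1.3554 → windmill

J = 1.3554, regime = windmill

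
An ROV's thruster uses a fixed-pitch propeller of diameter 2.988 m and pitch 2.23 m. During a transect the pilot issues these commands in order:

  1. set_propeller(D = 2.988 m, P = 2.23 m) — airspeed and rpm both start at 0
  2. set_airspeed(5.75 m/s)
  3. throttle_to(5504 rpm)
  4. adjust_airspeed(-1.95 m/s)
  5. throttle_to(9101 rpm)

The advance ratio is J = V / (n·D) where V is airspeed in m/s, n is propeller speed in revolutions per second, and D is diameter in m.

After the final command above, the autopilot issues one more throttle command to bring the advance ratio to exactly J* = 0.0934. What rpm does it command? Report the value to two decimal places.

set_propeller: D = 2.988 m, P = 2.23 m (p = P/D = 0.746319); state ← (V=0, rpm=0)
set_airspeed(5.75): V ← 5.75 m/s
throttle_to(5504): rpm ← 5504
adjust_airspeed(-1.95): V ← 5.75 -1.95 = 3.8 m/s
throttle_to(9101): rpm ← 9101
final state: V = 3.8 m/s, rpm = 9101 → n = rpm/60 = 151.683333 rev/s
target J* = 0.0934; solve J* = V/(n·D) for n: n = V/(J*·D) = 3.8/(0.0934 × 2.988) = 13.616206 rev/s
rpm = 60·n = 816.972386

rpm = 816.97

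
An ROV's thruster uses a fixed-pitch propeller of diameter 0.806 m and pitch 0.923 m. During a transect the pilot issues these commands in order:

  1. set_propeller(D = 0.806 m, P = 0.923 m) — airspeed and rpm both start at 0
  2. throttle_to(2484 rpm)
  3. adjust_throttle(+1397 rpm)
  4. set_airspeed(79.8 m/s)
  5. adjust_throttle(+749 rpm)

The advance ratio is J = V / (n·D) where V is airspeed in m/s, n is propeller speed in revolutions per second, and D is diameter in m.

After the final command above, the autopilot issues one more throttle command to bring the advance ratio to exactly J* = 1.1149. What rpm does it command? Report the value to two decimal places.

set_propeller: D = 0.806 m, P = 0.923 m (p = P/D = 1.145161); state ← (V=0, rpm=0)
throttle_to(2484): rpm ← 2484
adjust_throttle(+1397): rpm ← 2484 +1397 = 3881
set_airspeed(79.8): V ← 79.8 m/s
adjust_throttle(+749): rpm ← 3881 +749 = 4630
final state: V = 79.8 m/s, rpm = 4630 → n = rpm/60 = 77.166667 rev/s
target J* = 1.1149; solve J* = V/(n·D) for n: n = V/(J*·D) = 79.8/(1.1149 × 0.806) = 88.803879 rev/s
rpm = 60·n = 5328.232712

rpm = 5328.23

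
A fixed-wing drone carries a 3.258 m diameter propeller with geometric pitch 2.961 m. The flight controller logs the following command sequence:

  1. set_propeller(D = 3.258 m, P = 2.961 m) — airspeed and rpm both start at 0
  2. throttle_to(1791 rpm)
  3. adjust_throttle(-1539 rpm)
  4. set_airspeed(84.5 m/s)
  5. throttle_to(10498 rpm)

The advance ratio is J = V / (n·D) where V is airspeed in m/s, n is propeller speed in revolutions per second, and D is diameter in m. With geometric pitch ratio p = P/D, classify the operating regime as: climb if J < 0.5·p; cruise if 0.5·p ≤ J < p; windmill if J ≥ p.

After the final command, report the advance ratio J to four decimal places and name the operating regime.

J = 0.1482, regime = climb

set_propeller: D = 3.258 m, P = 2.961 m (p = P/D = 0.908840); state ← (V=0, rpm=0)
throttle_to(1791): rpm ← 1791
adjust_throttle(-1539): rpm ← 1791 -1539 = 252
set_airspeed(84.5): V ← 84.5 m/s
throttle_to(10498): rpm ← 10498
final state: V = 84.5 m/s, rpm = 10498 → n = rpm/60 = 174.966667 rev/s
J = V / (n·D) = 84.5 / (174.966667 × 3.258) = 0.148235
regime bands: climb J<0.4544 | cruise [0.4544, 0.9088) | windmill J≥0.9088
J = 0.1482 → climb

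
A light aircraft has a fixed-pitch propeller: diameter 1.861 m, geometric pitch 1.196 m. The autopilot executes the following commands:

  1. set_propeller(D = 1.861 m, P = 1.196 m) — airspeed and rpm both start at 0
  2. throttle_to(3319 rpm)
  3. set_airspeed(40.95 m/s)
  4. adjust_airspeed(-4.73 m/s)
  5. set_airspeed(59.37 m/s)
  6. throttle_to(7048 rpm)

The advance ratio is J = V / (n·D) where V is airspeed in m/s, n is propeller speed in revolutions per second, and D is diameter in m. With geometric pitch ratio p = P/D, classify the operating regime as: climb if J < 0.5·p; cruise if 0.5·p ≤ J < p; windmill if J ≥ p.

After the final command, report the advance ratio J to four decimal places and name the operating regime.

J = 0.2716, regime = climb

set_propeller: D = 1.861 m, P = 1.196 m (p = P/D = 0.642665); state ← (V=0, rpm=0)
throttle_to(3319): rpm ← 3319
set_airspeed(40.95): V ← 40.95 m/s
adjust_airspeed(-4.73): V ← 40.95 -4.73 = 36.22 m/s
set_airspeed(59.37): V ← 59.37 m/s
throttle_to(7048): rpm ← 7048
final state: V = 59.37 m/s, rpm = 7048 → n = rpm/60 = 117.466667 rev/s
J = V / (n·D) = 59.37 / (117.466667 × 1.861) = 0.271585
regime bands: climb J<0.3213 | cruise [0.3213, 0.6427) | windmill J≥0.6427
J = 0.2716 → climb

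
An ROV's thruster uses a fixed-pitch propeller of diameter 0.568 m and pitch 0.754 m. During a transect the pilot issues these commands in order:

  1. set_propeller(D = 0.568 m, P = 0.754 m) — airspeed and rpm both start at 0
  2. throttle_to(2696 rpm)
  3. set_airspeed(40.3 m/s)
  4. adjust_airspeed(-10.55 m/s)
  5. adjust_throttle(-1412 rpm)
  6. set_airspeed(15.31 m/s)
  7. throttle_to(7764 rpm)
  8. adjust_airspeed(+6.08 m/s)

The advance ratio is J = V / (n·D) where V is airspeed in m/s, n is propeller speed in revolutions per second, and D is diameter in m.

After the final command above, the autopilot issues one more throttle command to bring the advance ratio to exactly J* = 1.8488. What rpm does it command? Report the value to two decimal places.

rpm = 1222.15

set_propeller: D = 0.568 m, P = 0.754 m (p = P/D = 1.327465); state ← (V=0, rpm=0)
throttle_to(2696): rpm ← 2696
set_airspeed(40.3): V ← 40.3 m/s
adjust_airspeed(-10.55): V ← 40.3 -10.55 = 29.75 m/s
adjust_throttle(-1412): rpm ← 2696 -1412 = 1284
set_airspeed(15.31): V ← 15.31 m/s
throttle_to(7764): rpm ← 7764
adjust_airspeed(+6.08): V ← 15.31 +6.08 = 21.39 m/s
final state: V = 21.39 m/s, rpm = 7764 → n = rpm/60 = 129.400000 rev/s
target J* = 1.8488; solve J* = V/(n·D) for n: n = V/(J*·D) = 21.39/(1.8488 × 0.568) = 20.369132 rev/s
rpm = 60·n = 1222.147903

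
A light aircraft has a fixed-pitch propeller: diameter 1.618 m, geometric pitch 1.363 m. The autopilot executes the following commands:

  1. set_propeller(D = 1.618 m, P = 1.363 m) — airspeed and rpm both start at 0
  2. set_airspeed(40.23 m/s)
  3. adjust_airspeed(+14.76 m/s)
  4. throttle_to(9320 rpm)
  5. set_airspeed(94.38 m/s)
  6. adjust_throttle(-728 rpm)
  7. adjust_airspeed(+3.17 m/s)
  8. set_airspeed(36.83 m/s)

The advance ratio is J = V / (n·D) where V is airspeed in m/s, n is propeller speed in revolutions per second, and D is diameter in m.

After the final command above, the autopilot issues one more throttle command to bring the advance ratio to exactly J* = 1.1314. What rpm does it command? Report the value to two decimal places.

rpm = 1207.14

set_propeller: D = 1.618 m, P = 1.363 m (p = P/D = 0.842398); state ← (V=0, rpm=0)
set_airspeed(40.23): V ← 40.23 m/s
adjust_airspeed(+14.76): V ← 40.23 +14.76 = 54.99 m/s
throttle_to(9320): rpm ← 9320
set_airspeed(94.38): V ← 94.38 m/s
adjust_throttle(-728): rpm ← 9320 -728 = 8592
adjust_airspeed(+3.17): V ← 94.38 +3.17 = 97.55 m/s
set_airspeed(36.83): V ← 36.83 m/s
final state: V = 36.83 m/s, rpm = 8592 → n = rpm/60 = 143.200000 rev/s
target J* = 1.1314; solve J* = V/(n·D) for n: n = V/(J*·D) = 36.83/(1.1314 × 1.618) = 20.119029 rev/s
rpm = 60·n = 1207.141769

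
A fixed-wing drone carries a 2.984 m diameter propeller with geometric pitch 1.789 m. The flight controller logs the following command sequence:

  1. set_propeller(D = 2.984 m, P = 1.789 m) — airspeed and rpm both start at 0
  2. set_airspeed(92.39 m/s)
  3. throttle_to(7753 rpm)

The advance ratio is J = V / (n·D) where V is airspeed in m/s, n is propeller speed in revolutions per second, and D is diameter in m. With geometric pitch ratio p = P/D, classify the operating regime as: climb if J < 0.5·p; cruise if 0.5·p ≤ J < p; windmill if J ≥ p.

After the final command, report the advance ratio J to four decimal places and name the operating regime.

set_propeller: D = 2.984 m, P = 1.789 m (p = P/D = 0.599531); state ← (V=0, rpm=0)
set_airspeed(92.39): V ← 92.39 m/s
throttle_to(7753): rpm ← 7753
final state: V = 92.39 m/s, rpm = 7753 → n = rpm/60 = 129.216667 rev/s
J = V / (n·D) = 92.39 / (129.216667 × 2.984) = 0.239611
regime bands: climb J<0.2998 | cruise [0.2998, 0.5995) | windmill J≥0.5995
J = 0.2396 → climb

J = 0.2396, regime = climb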